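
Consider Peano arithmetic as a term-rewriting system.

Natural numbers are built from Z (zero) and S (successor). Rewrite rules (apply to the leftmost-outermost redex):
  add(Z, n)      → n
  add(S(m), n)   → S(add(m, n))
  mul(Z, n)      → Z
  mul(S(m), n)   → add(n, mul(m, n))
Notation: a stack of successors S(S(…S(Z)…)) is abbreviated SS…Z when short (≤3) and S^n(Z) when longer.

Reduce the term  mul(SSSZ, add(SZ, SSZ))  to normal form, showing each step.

  start: mul(SSSZ, add(SZ, SSZ))
  →1  add(add(SZ, SSZ), mul(SSZ, add(SZ, SSZ)))
  →2  add(S(add(Z, SSZ)), mul(SSZ, add(SZ, SSZ)))
  →3  S(add(add(Z, SSZ), mul(SSZ, add(SZ, SSZ))))
  →4  S(add(SSZ, mul(SSZ, add(SZ, SSZ))))
  →5  S(S(add(SZ, mul(SSZ, add(SZ, SSZ)))))
  →6  S(S(S(add(Z, mul(SSZ, add(SZ, SSZ))))))
  →7  S(S(S(mul(SSZ, add(SZ, SSZ)))))
  →8  S(S(S(add(add(SZ, SSZ), mul(SZ, add(SZ, SSZ))))))
  →9  S(S(S(add(S(add(Z, SSZ)), mul(SZ, add(SZ, SSZ))))))
  →10  S(S(S(S(add(add(Z, SSZ), mul(SZ, add(SZ, SSZ)))))))
  →11  S(S(S(S(add(SSZ, mul(SZ, add(SZ, SSZ)))))))
  →12  S(S(S(S(S(add(SZ, mul(SZ, add(SZ, SSZ))))))))
  →13  S(S(S(S(S(S(add(Z, mul(SZ, add(SZ, SSZ)))))))))
  →14  S(S(S(S(S(S(mul(SZ, add(SZ, SSZ))))))))
  →15  S(S(S(S(S(S(add(add(SZ, SSZ), mul(Z, add(SZ, SSZ)))))))))
  →16  S(S(S(S(S(S(add(S(add(Z, SSZ)), mul(Z, add(SZ, SSZ)))))))))
  →17  S(S(S(S(S(S(S(add(add(Z, SSZ), mul(Z, add(SZ, SSZ))))))))))
  →18  S(S(S(S(S(S(S(add(SSZ, mul(Z, add(SZ, SSZ))))))))))
  →19  S(S(S(S(S(S(S(S(add(SZ, mul(Z, add(SZ, SSZ)))))))))))
  →20  S(S(S(S(S(S(S(S(S(add(Z, mul(Z, add(SZ, SSZ))))))))))))
  →21  S(S(S(S(S(S(S(S(S(mul(Z, add(SZ, SSZ)))))))))))
  →22  S^9(Z)

Answer: normal form = S^9(Z)  (in 22 steps)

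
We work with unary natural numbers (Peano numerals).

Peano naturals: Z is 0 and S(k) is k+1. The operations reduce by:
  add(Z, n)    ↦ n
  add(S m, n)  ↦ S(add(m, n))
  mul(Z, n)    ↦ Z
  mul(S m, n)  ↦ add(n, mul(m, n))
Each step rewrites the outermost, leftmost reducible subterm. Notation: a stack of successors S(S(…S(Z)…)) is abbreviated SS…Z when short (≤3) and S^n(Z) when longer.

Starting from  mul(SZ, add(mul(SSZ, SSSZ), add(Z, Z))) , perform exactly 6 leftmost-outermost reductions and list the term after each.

Answer: after 6 steps: S(add(add(S(add(SZ, mul(SZ, SSSZ))), add(Z, Z)), mul(Z, add(mul(SSZ, SSSZ), add(Z, Z)))))

Derivation:
  start: mul(SZ, add(mul(SSZ, SSSZ), add(Z, Z)))
  →1  add(add(mul(SSZ, SSSZ), add(Z, Z)), mul(Z, add(mul(SSZ, SSSZ), add(Z, Z))))
  →2  add(add(add(SSSZ, mul(SZ, SSSZ)), add(Z, Z)), mul(Z, add(mul(SSZ, SSSZ), add(Z, Z))))
  →3  add(add(S(add(SSZ, mul(SZ, SSSZ))), add(Z, Z)), mul(Z, add(mul(SSZ, SSSZ), add(Z, Z))))
  →4  add(S(add(add(SSZ, mul(SZ, SSSZ)), add(Z, Z))), mul(Z, add(mul(SSZ, SSSZ), add(Z, Z))))
  →5  S(add(add(add(SSZ, mul(SZ, SSSZ)), add(Z, Z)), mul(Z, add(mul(SSZ, SSSZ), add(Z, Z)))))
  →6  S(add(add(S(add(SZ, mul(SZ, SSSZ))), add(Z, Z)), mul(Z, add(mul(SSZ, SSSZ), add(Z, Z)))))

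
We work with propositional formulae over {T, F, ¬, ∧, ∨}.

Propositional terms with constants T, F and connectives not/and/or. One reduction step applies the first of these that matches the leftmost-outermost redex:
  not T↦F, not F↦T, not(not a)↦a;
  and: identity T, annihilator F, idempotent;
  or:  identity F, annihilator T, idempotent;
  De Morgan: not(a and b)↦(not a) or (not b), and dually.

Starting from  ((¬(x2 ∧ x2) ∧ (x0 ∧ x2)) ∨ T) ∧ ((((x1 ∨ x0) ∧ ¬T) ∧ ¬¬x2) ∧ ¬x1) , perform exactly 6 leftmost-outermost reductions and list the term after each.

Answer: after 6 steps: F

Working:
  start: ((¬(x2 ∧ x2) ∧ (x0 ∧ x2)) ∨ T) ∧ ((((x1 ∨ x0) ∧ ¬T) ∧ ¬¬x2) ∧ ¬x1)
  step 1: T ∧ ((((x1 ∨ x0) ∧ ¬T) ∧ ¬¬x2) ∧ ¬x1)
  step 2: (((x1 ∨ x0) ∧ ¬T) ∧ ¬¬x2) ∧ ¬x1
  step 3: (((x1 ∨ x0) ∧ F) ∧ ¬¬x2) ∧ ¬x1
  step 4: (F ∧ ¬¬x2) ∧ ¬x1
  step 5: F ∧ ¬x1
  step 6: F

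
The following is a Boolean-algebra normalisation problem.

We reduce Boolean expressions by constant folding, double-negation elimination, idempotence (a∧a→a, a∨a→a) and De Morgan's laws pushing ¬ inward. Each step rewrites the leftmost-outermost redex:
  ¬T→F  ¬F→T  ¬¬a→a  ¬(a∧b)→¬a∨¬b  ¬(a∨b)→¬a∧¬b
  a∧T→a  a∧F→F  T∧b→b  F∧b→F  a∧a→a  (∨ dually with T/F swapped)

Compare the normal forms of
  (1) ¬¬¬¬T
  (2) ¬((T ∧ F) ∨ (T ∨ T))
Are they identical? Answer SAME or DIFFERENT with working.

Term A:
  start: ¬¬¬¬T
  [1] ¬¬T
  [2] T

Term B:
  start: ¬((T ∧ F) ∨ (T ∨ T))
  [1] ¬(T ∧ F) ∧ ¬(T ∨ T)
  [2] (¬T ∨ ¬F) ∧ ¬(T ∨ T)
  [3] (F ∨ ¬F) ∧ ¬(T ∨ T)
  [4] ¬F ∧ ¬(T ∨ T)
  [5] T ∧ ¬(T ∨ T)
  [6] ¬(T ∨ T)
  [7] ¬T ∧ ¬T
  [8] ¬T
  [9] F

Answer: DIFFERENT — A ⇓ T, B ⇓ F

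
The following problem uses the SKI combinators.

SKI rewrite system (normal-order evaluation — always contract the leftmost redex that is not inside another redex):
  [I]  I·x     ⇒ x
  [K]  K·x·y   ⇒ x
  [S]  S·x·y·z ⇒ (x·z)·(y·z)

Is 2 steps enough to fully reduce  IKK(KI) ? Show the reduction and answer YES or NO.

  start: IKK(KI)
  →1  KK(KI)
  →2  K

Answer: YES — reaches normal form K in 2 ≤ 2 steps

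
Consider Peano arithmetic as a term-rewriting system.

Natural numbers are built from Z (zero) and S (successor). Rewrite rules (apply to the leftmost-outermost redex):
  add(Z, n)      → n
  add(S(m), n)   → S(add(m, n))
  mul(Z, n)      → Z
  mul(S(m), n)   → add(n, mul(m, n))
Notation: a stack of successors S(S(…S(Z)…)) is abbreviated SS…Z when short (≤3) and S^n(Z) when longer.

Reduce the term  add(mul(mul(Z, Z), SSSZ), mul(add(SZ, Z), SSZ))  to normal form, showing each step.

Answer: normal form = SSZ  (in 10 steps)

Working:
  start: add(mul(mul(Z, Z), SSSZ), mul(add(SZ, Z), SSZ))
  →1  add(mul(Z, SSSZ), mul(add(SZ, Z), SSZ))
  →2  add(Z, mul(add(SZ, Z), SSZ))
  →3  mul(add(SZ, Z), SSZ)
  →4  mul(S(add(Z, Z)), SSZ)
  →5  add(SSZ, mul(add(Z, Z), SSZ))
  →6  S(add(SZ, mul(add(Z, Z), SSZ)))
  →7  S(S(add(Z, mul(add(Z, Z), SSZ))))
  →8  S(S(mul(add(Z, Z), SSZ)))
  →9  S(S(mul(Z, SSZ)))
  →10  SSZ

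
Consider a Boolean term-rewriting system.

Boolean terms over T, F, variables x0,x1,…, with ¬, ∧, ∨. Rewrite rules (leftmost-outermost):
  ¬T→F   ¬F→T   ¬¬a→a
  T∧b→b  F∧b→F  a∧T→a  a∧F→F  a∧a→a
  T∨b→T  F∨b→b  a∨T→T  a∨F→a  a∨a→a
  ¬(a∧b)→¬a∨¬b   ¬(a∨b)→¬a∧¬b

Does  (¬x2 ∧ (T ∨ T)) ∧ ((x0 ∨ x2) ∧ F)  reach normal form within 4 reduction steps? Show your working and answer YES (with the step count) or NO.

  start: (¬x2 ∧ (T ∨ T)) ∧ ((x0 ∨ x2) ∧ F)
  step 1: (¬x2 ∧ T) ∧ ((x0 ∨ x2) ∧ F)
  step 2: ¬x2 ∧ ((x0 ∨ x2) ∧ F)
  step 3: ¬x2 ∧ F
  step 4: F

Answer: YES — reaches normal form F in 4 ≤ 4 steps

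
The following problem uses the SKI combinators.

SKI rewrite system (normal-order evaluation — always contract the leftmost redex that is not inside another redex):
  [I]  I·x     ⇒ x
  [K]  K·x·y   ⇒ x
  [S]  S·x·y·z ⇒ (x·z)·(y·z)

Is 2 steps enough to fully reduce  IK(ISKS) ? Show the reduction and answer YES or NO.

  start: IK(ISKS)
  step 1: K(ISKS)
  step 2: K(SKS)

Answer: YES — reaches normal form K(SKS) in 2 ≤ 2 steps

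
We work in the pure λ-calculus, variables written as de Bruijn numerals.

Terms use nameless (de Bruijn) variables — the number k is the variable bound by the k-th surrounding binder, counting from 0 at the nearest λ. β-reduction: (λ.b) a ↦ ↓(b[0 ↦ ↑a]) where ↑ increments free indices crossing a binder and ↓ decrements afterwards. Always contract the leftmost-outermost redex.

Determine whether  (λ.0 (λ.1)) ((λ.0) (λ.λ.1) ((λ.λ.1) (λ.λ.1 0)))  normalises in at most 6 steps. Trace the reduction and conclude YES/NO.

  start: (λ.0 (λ.1)) ((λ.0) (λ.λ.1) ((λ.λ.1) (λ.λ.1 0)))
  step 1: (λ.0) (λ.λ.1) ((λ.λ.1) (λ.λ.1 0)) (λ.(λ.0) (λ.λ.1) ((λ.λ.1) (λ.λ.1 0)))
  step 2: (λ.λ.1) ((λ.λ.1) (λ.λ.1 0)) (λ.(λ.0) (λ.λ.1) ((λ.λ.1) (λ.λ.1 0)))
  step 3: (λ.(λ.λ.1) (λ.λ.1 0)) (λ.(λ.0) (λ.λ.1) ((λ.λ.1) (λ.λ.1 0)))
  step 4: (λ.λ.1) (λ.λ.1 0)
  step 5: λ.λ.λ.1 0

Answer: YES — reaches normal form λ.λ.λ.1 0 in 5 ≤ 6 steps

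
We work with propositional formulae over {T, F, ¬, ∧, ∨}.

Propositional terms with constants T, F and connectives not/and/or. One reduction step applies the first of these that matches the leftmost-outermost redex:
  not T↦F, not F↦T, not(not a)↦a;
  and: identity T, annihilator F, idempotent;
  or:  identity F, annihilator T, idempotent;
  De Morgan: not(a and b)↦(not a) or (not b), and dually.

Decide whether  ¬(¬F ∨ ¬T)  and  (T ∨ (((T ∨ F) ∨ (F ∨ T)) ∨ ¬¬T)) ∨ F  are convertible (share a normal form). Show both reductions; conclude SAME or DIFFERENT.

Answer: DIFFERENT — A ⇓ F, B ⇓ T

Working:
Term A:
  start: ¬(¬F ∨ ¬T)
  →1  ¬¬F ∧ ¬¬T
  →2  F ∧ ¬¬T
  →3  F

Term B:
  start: (T ∨ (((T ∨ F) ∨ (F ∨ T)) ∨ ¬¬T)) ∨ F
  →1  T ∨ (((T ∨ F) ∨ (F ∨ T)) ∨ ¬¬T)
  →2  T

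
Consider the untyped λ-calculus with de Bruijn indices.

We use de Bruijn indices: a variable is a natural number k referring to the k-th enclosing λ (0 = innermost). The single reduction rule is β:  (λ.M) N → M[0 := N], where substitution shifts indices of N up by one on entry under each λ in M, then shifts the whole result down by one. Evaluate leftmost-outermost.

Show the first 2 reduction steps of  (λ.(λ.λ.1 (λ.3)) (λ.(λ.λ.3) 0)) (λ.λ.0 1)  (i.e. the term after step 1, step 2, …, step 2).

  start: (λ.(λ.λ.1 (λ.3)) (λ.(λ.λ.3) 0)) (λ.λ.0 1)
  [1] (λ.λ.1 (λ.λ.λ.0 1)) (λ.(λ.λ.λ.λ.0 1) 0)
  [2] λ.(λ.(λ.λ.λ.λ.0 1) 0) (λ.λ.λ.0 1)

Answer: after 2 steps: λ.(λ.(λ.λ.λ.λ.0 1) 0) (λ.λ.λ.0 1)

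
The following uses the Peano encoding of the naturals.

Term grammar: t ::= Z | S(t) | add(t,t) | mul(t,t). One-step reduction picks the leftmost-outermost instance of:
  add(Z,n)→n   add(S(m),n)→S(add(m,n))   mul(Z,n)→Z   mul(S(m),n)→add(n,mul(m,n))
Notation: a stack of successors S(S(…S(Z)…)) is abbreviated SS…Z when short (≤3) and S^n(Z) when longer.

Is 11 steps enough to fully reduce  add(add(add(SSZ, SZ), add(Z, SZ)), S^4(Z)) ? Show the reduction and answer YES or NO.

  start: add(add(add(SSZ, SZ), add(Z, SZ)), S^4(Z))
  [1] add(add(S(add(SZ, SZ)), add(Z, SZ)), S^4(Z))
  [2] add(S(add(add(SZ, SZ), add(Z, SZ))), S^4(Z))
  [3] S(add(add(add(SZ, SZ), add(Z, SZ)), S^4(Z)))
  [4] S(add(add(S(add(Z, SZ)), add(Z, SZ)), S^4(Z)))
  [5] S(add(S(add(add(Z, SZ), add(Z, SZ))), S^4(Z)))
  [6] S(S(add(add(add(Z, SZ), add(Z, SZ)), S^4(Z))))
  [7] S(S(add(add(SZ, add(Z, SZ)), S^4(Z))))
  [8] S(S(add(S(add(Z, add(Z, SZ))), S^4(Z))))
  [9] S(S(S(add(add(Z, add(Z, SZ)), S^4(Z)))))
  [10] S(S(S(add(add(Z, SZ), S^4(Z)))))
  [11] S(S(S(add(SZ, S^4(Z)))))

Answer: NO — after 11 steps the term is S(S(S(add(SZ, S^4(Z))))), not yet normal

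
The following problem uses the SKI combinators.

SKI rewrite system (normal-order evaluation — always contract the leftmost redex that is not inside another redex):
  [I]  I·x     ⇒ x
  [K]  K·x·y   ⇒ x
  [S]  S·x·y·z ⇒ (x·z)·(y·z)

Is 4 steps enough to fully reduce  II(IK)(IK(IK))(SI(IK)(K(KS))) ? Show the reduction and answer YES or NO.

  start: II(IK)(IK(IK))(SI(IK)(K(KS)))
  step 1: I(IK)(IK(IK))(SI(IK)(K(KS)))
  step 2: IK(IK(IK))(SI(IK)(K(KS)))
  step 3: K(IK(IK))(SI(IK)(K(KS)))
  step 4: IK(IK)

Answer: NO — after 4 steps the term is IK(IK), not yet normal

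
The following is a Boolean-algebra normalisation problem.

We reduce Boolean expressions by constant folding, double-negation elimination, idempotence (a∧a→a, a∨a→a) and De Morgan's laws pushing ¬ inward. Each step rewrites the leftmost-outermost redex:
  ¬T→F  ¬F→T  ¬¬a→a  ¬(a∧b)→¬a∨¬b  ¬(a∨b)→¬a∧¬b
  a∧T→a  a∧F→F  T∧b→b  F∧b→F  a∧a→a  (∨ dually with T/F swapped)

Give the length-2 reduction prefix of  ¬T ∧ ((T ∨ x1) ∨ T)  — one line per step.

Answer: after 2 steps: F

Working:
  start: ¬T ∧ ((T ∨ x1) ∨ T)
  [1] F ∧ ((T ∨ x1) ∨ T)
  [2] F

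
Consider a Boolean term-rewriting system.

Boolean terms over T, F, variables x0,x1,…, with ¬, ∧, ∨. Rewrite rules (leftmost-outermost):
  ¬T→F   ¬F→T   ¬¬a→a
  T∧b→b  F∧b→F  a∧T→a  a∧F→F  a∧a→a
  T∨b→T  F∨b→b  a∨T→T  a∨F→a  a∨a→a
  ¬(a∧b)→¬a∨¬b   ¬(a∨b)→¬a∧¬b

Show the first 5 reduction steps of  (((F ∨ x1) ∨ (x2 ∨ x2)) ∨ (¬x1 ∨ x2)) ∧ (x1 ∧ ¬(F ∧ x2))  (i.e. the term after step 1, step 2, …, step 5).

  start: (((F ∨ x1) ∨ (x2 ∨ x2)) ∨ (¬x1 ∨ x2)) ∧ (x1 ∧ ¬(F ∧ x2))
  step 1: ((x1 ∨ (x2 ∨ x2)) ∨ (¬x1 ∨ x2)) ∧ (x1 ∧ ¬(F ∧ x2))
  step 2: ((x1 ∨ x2) ∨ (¬x1 ∨ x2)) ∧ (x1 ∧ ¬(F ∧ x2))
  step 3: ((x1 ∨ x2) ∨ (¬x1 ∨ x2)) ∧ (x1 ∧ (¬F ∨ ¬x2))
  step 4: ((x1 ∨ x2) ∨ (¬x1 ∨ x2)) ∧ (x1 ∧ (T ∨ ¬x2))
  step 5: ((x1 ∨ x2) ∨ (¬x1 ∨ x2)) ∧ (x1 ∧ T)

Answer: after 5 steps: ((x1 ∨ x2) ∨ (¬x1 ∨ x2)) ∧ (x1 ∧ T)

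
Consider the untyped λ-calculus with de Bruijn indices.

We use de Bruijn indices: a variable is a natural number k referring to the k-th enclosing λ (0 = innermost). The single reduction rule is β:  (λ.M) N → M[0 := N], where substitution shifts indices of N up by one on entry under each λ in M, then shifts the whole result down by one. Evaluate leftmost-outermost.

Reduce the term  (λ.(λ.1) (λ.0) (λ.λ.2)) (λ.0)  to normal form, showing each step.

  start: (λ.(λ.1) (λ.0) (λ.λ.2)) (λ.0)
  [1] (λ.λ.0) (λ.0) (λ.λ.λ.0)
  [2] (λ.0) (λ.λ.λ.0)
  [3] λ.λ.λ.0

Answer: normal form = λ.λ.λ.0  (in 3 steps)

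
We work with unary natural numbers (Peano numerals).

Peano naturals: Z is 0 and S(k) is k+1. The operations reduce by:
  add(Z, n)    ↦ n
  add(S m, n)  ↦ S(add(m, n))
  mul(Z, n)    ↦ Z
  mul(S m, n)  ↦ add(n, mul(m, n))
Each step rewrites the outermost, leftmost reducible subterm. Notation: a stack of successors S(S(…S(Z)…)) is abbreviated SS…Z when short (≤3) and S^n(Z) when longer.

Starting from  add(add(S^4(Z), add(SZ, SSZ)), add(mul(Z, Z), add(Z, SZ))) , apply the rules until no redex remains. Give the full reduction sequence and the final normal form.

Answer: normal form = S^8(Z)  (in 18 steps)

Reduction:
  start: add(add(S^4(Z), add(SZ, SSZ)), add(mul(Z, Z), add(Z, SZ)))
  [1] add(S(add(SSSZ, add(SZ, SSZ))), add(mul(Z, Z), add(Z, SZ)))
  [2] S(add(add(SSSZ, add(SZ, SSZ)), add(mul(Z, Z), add(Z, SZ))))
  [3] S(add(S(add(SSZ, add(SZ, SSZ))), add(mul(Z, Z), add(Z, SZ))))
  [4] S(S(add(add(SSZ, add(SZ, SSZ)), add(mul(Z, Z), add(Z, SZ)))))
  [5] S(S(add(S(add(SZ, add(SZ, SSZ))), add(mul(Z, Z), add(Z, SZ)))))
  [6] S(S(S(add(add(SZ, add(SZ, SSZ)), add(mul(Z, Z), add(Z, SZ))))))
  [7] S(S(S(add(S(add(Z, add(SZ, SSZ))), add(mul(Z, Z), add(Z, SZ))))))
  [8] S(S(S(S(add(add(Z, add(SZ, SSZ)), add(mul(Z, Z), add(Z, SZ)))))))
  [9] S(S(S(S(add(add(SZ, SSZ), add(mul(Z, Z), add(Z, SZ)))))))
  [10] S(S(S(S(add(S(add(Z, SSZ)), add(mul(Z, Z), add(Z, SZ)))))))
  [11] S(S(S(S(S(add(add(Z, SSZ), add(mul(Z, Z), add(Z, SZ))))))))
  [12] S(S(S(S(S(add(SSZ, add(mul(Z, Z), add(Z, SZ))))))))
  [13] S(S(S(S(S(S(add(SZ, add(mul(Z, Z), add(Z, SZ)))))))))
  [14] S(S(S(S(S(S(S(add(Z, add(mul(Z, Z), add(Z, SZ))))))))))
  [15] S(S(S(S(S(S(S(add(mul(Z, Z), add(Z, SZ)))))))))
  [16] S(S(S(S(S(S(S(add(Z, add(Z, SZ)))))))))
  [17] S(S(S(S(S(S(S(add(Z, SZ))))))))
  [18] S^8(Z)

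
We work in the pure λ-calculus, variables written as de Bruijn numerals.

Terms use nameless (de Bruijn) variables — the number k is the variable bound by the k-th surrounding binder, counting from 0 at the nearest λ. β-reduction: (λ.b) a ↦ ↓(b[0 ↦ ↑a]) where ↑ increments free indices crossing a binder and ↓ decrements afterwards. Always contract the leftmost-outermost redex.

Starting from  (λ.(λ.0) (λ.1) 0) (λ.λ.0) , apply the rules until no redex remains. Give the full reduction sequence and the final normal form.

  start: (λ.(λ.0) (λ.1) 0) (λ.λ.0)
  →1  (λ.0) (λ.λ.λ.0) (λ.λ.0)
  →2  (λ.λ.λ.0) (λ.λ.0)
  →3  λ.λ.0

Answer: normal form = λ.λ.0  (in 3 steps)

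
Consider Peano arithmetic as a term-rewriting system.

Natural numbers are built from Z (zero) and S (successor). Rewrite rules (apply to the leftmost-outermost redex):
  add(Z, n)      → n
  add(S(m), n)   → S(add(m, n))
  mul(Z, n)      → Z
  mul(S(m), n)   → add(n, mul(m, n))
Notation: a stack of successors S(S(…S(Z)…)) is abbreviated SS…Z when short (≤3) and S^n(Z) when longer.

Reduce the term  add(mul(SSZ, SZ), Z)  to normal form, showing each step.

  start: add(mul(SSZ, SZ), Z)
  →1  add(add(SZ, mul(SZ, SZ)), Z)
  →2  add(S(add(Z, mul(SZ, SZ))), Z)
  →3  S(add(add(Z, mul(SZ, SZ)), Z))
  →4  S(add(mul(SZ, SZ), Z))
  →5  S(add(add(SZ, mul(Z, SZ)), Z))
  →6  S(add(S(add(Z, mul(Z, SZ))), Z))
  →7  S(S(add(add(Z, mul(Z, SZ)), Z)))
  →8  S(S(add(mul(Z, SZ), Z)))
  →9  S(S(add(Z, Z)))
  →10  SSZ

Answer: normal form = SSZ  (in 10 steps)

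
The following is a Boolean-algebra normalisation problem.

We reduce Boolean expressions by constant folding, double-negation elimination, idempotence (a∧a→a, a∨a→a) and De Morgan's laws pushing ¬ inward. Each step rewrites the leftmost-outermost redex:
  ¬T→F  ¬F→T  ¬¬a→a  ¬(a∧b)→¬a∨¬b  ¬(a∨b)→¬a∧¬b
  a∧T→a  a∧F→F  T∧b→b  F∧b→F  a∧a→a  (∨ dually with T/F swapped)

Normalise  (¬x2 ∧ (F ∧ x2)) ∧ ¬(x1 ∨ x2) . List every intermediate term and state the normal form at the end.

  start: (¬x2 ∧ (F ∧ x2)) ∧ ¬(x1 ∨ x2)
  [1] (¬x2 ∧ F) ∧ ¬(x1 ∨ x2)
  [2] F ∧ ¬(x1 ∨ x2)
  [3] F

Answer: normal form = F  (in 3 steps)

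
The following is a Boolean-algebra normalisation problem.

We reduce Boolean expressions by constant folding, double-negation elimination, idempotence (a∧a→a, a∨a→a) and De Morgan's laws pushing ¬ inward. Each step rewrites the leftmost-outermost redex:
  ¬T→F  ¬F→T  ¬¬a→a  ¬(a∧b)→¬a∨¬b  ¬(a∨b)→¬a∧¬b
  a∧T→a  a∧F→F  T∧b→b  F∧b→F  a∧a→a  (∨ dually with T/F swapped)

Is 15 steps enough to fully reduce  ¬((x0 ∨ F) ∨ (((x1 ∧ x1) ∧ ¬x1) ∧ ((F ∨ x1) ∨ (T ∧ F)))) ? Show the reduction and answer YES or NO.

  start: ¬((x0 ∨ F) ∨ (((x1 ∧ x1) ∧ ¬x1) ∧ ((F ∨ x1) ∨ (T ∧ F))))
  →1  ¬(x0 ∨ F) ∧ ¬(((x1 ∧ x1) ∧ ¬x1) ∧ ((F ∨ x1) ∨ (T ∧ F)))
  →2  (¬x0 ∧ ¬F) ∧ ¬(((x1 ∧ x1) ∧ ¬x1) ∧ ((F ∨ x1) ∨ (T ∧ F)))
  →3  (¬x0 ∧ T) ∧ ¬(((x1 ∧ x1) ∧ ¬x1) ∧ ((F ∨ x1) ∨ (T ∧ F)))
  →4  ¬x0 ∧ ¬(((x1 ∧ x1) ∧ ¬x1) ∧ ((F ∨ x1) ∨ (T ∧ F)))
  →5  ¬x0 ∧ (¬((x1 ∧ x1) ∧ ¬x1) ∨ ¬((F ∨ x1) ∨ (T ∧ F)))
  →6  ¬x0 ∧ ((¬(x1 ∧ x1) ∨ ¬¬x1) ∨ ¬((F ∨ x1) ∨ (T ∧ F)))
  →7  ¬x0 ∧ (((¬x1 ∨ ¬x1) ∨ ¬¬x1) ∨ ¬((F ∨ x1) ∨ (T ∧ F)))
  →8  ¬x0 ∧ ((¬x1 ∨ ¬¬x1) ∨ ¬((F ∨ x1) ∨ (T ∧ F)))
  →9  ¬x0 ∧ ((¬x1 ∨ x1) ∨ ¬((F ∨ x1) ∨ (T ∧ F)))
  →10  ¬x0 ∧ ((¬x1 ∨ x1) ∨ (¬(F ∨ x1) ∧ ¬(T ∧ F)))
  →11  ¬x0 ∧ ((¬x1 ∨ x1) ∨ ((¬F ∧ ¬x1) ∧ ¬(T ∧ F)))
  →12  ¬x0 ∧ ((¬x1 ∨ x1) ∨ ((T ∧ ¬x1) ∧ ¬(T ∧ F)))
  →13  ¬x0 ∧ ((¬x1 ∨ x1) ∨ (¬x1 ∧ ¬(T ∧ F)))
  →14  ¬x0 ∧ ((¬x1 ∨ x1) ∨ (¬x1 ∧ (¬T ∨ ¬F)))
  →15  ¬x0 ∧ ((¬x1 ∨ x1) ∨ (¬x1 ∧ (F ∨ ¬F)))

Answer: NO — after 15 steps the term is ¬x0 ∧ ((¬x1 ∨ x1) ∨ (¬x1 ∧ (F ∨ ¬F))), not yet normal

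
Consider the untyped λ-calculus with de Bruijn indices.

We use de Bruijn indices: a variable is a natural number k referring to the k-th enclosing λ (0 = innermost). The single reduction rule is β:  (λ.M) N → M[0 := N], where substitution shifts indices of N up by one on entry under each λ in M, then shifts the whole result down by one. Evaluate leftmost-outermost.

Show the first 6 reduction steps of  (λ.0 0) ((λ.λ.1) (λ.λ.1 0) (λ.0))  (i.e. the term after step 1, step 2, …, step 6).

Answer: after 6 steps: λ.(λ.λ.1 0) 0

Working:
  start: (λ.0 0) ((λ.λ.1) (λ.λ.1 0) (λ.0))
  [1] (λ.λ.1) (λ.λ.1 0) (λ.0) ((λ.λ.1) (λ.λ.1 0) (λ.0))
  [2] (λ.λ.λ.1 0) (λ.0) ((λ.λ.1) (λ.λ.1 0) (λ.0))
  [3] (λ.λ.1 0) ((λ.λ.1) (λ.λ.1 0) (λ.0))
  [4] λ.(λ.λ.1) (λ.λ.1 0) (λ.0) 0
  [5] λ.(λ.λ.λ.1 0) (λ.0) 0
  [6] λ.(λ.λ.1 0) 0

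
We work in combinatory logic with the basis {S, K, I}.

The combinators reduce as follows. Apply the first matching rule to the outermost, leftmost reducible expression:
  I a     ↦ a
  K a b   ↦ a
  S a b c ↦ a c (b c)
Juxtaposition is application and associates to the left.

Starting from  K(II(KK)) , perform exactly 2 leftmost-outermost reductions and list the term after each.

Answer: after 2 steps: K(KK)

Reduction:
  start: K(II(KK))
  step 1: K(I(KK))
  step 2: K(KK)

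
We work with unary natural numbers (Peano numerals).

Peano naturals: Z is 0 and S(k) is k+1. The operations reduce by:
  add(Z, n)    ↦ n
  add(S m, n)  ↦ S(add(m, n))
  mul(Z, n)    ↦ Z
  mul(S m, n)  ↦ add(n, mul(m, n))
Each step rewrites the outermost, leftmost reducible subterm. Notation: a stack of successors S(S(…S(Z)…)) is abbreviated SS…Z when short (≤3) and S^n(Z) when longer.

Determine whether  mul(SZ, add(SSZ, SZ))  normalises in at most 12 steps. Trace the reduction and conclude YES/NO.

  start: mul(SZ, add(SSZ, SZ))
  step 1: add(add(SSZ, SZ), mul(Z, add(SSZ, SZ)))
  step 2: add(S(add(SZ, SZ)), mul(Z, add(SSZ, SZ)))
  step 3: S(add(add(SZ, SZ), mul(Z, add(SSZ, SZ))))
  step 4: S(add(S(add(Z, SZ)), mul(Z, add(SSZ, SZ))))
  step 5: S(S(add(add(Z, SZ), mul(Z, add(SSZ, SZ)))))
  step 6: S(S(add(SZ, mul(Z, add(SSZ, SZ)))))
  step 7: S(S(S(add(Z, mul(Z, add(SSZ, SZ))))))
  step 8: S(S(S(mul(Z, add(SSZ, SZ)))))
  step 9: SSSZ

Answer: YES — reaches normal form SSSZ in 9 ≤ 12 steps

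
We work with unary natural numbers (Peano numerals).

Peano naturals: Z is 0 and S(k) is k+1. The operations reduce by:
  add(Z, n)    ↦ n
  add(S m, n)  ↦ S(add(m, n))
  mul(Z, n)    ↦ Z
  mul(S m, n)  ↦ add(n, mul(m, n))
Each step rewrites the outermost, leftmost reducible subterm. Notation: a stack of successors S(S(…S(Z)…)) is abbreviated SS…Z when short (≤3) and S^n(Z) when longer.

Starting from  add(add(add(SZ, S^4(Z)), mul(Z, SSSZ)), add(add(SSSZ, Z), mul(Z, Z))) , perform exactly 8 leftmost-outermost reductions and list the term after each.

  start: add(add(add(SZ, S^4(Z)), mul(Z, SSSZ)), add(add(SSSZ, Z), mul(Z, Z)))
  →1  add(add(S(add(Z, S^4(Z))), mul(Z, SSSZ)), add(add(SSSZ, Z), mul(Z, Z)))
  →2  add(S(add(add(Z, S^4(Z)), mul(Z, SSSZ))), add(add(SSSZ, Z), mul(Z, Z)))
  →3  S(add(add(add(Z, S^4(Z)), mul(Z, SSSZ)), add(add(SSSZ, Z), mul(Z, Z))))
  →4  S(add(add(S^4(Z), mul(Z, SSSZ)), add(add(SSSZ, Z), mul(Z, Z))))
  →5  S(add(S(add(SSSZ, mul(Z, SSSZ))), add(add(SSSZ, Z), mul(Z, Z))))
  →6  S(S(add(add(SSSZ, mul(Z, SSSZ)), add(add(SSSZ, Z), mul(Z, Z)))))
  →7  S(S(add(S(add(SSZ, mul(Z, SSSZ))), add(add(SSSZ, Z), mul(Z, Z)))))
  →8  S(S(S(add(add(SSZ, mul(Z, SSSZ)), add(add(SSSZ, Z), mul(Z, Z))))))

Answer: after 8 steps: S(S(S(add(add(SSZ, mul(Z, SSSZ)), add(add(SSSZ, Z), mul(Z, Z))))))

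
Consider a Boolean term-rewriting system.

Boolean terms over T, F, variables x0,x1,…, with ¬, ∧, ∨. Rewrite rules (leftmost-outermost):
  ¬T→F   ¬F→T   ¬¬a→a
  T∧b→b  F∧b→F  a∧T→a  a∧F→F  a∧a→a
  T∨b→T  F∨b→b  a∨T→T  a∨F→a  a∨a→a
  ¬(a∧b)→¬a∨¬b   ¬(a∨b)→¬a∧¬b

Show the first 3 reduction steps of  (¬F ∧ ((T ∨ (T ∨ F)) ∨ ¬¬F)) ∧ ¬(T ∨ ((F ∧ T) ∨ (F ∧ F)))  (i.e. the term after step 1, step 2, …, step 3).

Answer: after 3 steps: (T ∨ ¬¬F) ∧ ¬(T ∨ ((F ∧ T) ∨ (F ∧ F)))

Derivation:
  start: (¬F ∧ ((T ∨ (T ∨ F)) ∨ ¬¬F)) ∧ ¬(T ∨ ((F ∧ T) ∨ (F ∧ F)))
  [1] (T ∧ ((T ∨ (T ∨ F)) ∨ ¬¬F)) ∧ ¬(T ∨ ((F ∧ T) ∨ (F ∧ F)))
  [2] ((T ∨ (T ∨ F)) ∨ ¬¬F) ∧ ¬(T ∨ ((F ∧ T) ∨ (F ∧ F)))
  [3] (T ∨ ¬¬F) ∧ ¬(T ∨ ((F ∧ T) ∨ (F ∧ F)))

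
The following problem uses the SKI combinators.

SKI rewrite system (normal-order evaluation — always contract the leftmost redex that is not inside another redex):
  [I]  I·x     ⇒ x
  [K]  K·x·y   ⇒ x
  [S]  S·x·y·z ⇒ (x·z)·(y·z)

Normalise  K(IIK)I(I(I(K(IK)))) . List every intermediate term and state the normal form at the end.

Answer: normal form = K(KK)  (in 6 steps)

Working:
  start: K(IIK)I(I(I(K(IK))))
  step 1: IIK(I(I(K(IK))))
  step 2: IK(I(I(K(IK))))
  step 3: K(I(I(K(IK))))
  step 4: K(I(K(IK)))
  step 5: K(K(IK))
  step 6: K(KK)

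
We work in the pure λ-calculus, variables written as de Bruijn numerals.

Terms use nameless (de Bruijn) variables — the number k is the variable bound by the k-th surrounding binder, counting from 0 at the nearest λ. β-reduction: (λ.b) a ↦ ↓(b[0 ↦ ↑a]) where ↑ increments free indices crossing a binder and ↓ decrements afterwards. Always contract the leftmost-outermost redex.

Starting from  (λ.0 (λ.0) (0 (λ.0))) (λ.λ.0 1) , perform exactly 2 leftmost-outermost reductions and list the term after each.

  start: (λ.0 (λ.0) (0 (λ.0))) (λ.λ.0 1)
  →1  (λ.λ.0 1) (λ.0) ((λ.λ.0 1) (λ.0))
  →2  (λ.0 (λ.0)) ((λ.λ.0 1) (λ.0))

Answer: after 2 steps: (λ.0 (λ.0)) ((λ.λ.0 1) (λ.0))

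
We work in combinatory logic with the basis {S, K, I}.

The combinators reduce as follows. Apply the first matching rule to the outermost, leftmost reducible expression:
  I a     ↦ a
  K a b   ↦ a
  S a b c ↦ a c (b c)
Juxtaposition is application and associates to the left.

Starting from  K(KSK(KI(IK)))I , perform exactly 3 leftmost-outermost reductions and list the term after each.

  start: K(KSK(KI(IK)))I
  step 1: KSK(KI(IK))
  step 2: S(KI(IK))
  step 3: SI

Answer: after 3 steps: SI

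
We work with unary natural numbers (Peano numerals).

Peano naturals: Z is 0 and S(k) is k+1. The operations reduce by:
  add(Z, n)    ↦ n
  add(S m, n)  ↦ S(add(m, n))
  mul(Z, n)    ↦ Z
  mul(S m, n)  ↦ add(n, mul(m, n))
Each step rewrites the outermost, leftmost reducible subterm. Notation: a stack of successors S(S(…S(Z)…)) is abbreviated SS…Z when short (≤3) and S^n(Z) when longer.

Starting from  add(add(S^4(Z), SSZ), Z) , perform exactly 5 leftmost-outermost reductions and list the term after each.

  start: add(add(S^4(Z), SSZ), Z)
  [1] add(S(add(SSSZ, SSZ)), Z)
  [2] S(add(add(SSSZ, SSZ), Z))
  [3] S(add(S(add(SSZ, SSZ)), Z))
  [4] S(S(add(add(SSZ, SSZ), Z)))
  [5] S(S(add(S(add(SZ, SSZ)), Z)))

Answer: after 5 steps: S(S(add(S(add(SZ, SSZ)), Z)))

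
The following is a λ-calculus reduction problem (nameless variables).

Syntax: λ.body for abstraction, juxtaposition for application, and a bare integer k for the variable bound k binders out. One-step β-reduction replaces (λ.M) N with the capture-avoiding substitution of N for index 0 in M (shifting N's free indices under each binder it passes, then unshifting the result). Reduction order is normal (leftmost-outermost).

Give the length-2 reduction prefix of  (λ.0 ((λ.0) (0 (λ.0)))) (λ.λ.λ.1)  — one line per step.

Answer: after 2 steps: λ.λ.1

Working:
  start: (λ.0 ((λ.0) (0 (λ.0)))) (λ.λ.λ.1)
  →1  (λ.λ.λ.1) ((λ.0) ((λ.λ.λ.1) (λ.0)))
  →2  λ.λ.1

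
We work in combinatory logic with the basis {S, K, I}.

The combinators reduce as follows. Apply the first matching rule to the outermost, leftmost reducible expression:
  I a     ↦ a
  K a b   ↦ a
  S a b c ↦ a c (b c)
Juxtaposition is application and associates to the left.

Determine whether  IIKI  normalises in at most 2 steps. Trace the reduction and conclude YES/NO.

Answer: YES — reaches normal form KI in 2 ≤ 2 steps

Derivation:
  start: IIKI
  →1  IKI
  →2  KI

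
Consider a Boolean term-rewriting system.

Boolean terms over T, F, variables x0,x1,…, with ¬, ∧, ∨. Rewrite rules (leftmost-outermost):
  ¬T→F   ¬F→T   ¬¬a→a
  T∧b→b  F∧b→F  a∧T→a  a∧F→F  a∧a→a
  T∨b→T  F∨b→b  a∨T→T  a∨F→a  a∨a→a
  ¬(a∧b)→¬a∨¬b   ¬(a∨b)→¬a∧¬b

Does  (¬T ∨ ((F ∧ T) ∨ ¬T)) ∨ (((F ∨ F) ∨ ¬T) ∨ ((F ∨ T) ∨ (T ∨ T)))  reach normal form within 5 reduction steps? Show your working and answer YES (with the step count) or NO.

Answer: NO — after 5 steps the term is F ∨ (((F ∨ F) ∨ ¬T) ∨ ((F ∨ T) ∨ (T ∨ T))), not yet normal

Derivation:
  start: (¬T ∨ ((F ∧ T) ∨ ¬T)) ∨ (((F ∨ F) ∨ ¬T) ∨ ((F ∨ T) ∨ (T ∨ T)))
  step 1: (F ∨ ((F ∧ T) ∨ ¬T)) ∨ (((F ∨ F) ∨ ¬T) ∨ ((F ∨ T) ∨ (T ∨ T)))
  step 2: ((F ∧ T) ∨ ¬T) ∨ (((F ∨ F) ∨ ¬T) ∨ ((F ∨ T) ∨ (T ∨ T)))
  step 3: (F ∨ ¬T) ∨ (((F ∨ F) ∨ ¬T) ∨ ((F ∨ T) ∨ (T ∨ T)))
  step 4: ¬T ∨ (((F ∨ F) ∨ ¬T) ∨ ((F ∨ T) ∨ (T ∨ T)))
  step 5: F ∨ (((F ∨ F) ∨ ¬T) ∨ ((F ∨ T) ∨ (T ∨ T)))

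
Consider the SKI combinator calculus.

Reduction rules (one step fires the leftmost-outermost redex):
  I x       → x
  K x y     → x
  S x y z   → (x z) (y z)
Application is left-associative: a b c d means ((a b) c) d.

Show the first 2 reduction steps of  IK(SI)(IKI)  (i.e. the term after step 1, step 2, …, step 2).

Answer: after 2 steps: SI

Derivation:
  start: IK(SI)(IKI)
  →1  K(SI)(IKI)
  →2  SI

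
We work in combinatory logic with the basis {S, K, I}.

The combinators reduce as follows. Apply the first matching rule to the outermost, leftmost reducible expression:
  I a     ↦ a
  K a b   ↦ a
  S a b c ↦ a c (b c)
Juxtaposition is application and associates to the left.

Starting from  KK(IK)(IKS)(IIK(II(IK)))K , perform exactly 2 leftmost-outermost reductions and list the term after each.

Answer: after 2 steps: IKSK

Reduction:
  start: KK(IK)(IKS)(IIK(II(IK)))K
  [1] K(IKS)(IIK(II(IK)))K
  [2] IKSK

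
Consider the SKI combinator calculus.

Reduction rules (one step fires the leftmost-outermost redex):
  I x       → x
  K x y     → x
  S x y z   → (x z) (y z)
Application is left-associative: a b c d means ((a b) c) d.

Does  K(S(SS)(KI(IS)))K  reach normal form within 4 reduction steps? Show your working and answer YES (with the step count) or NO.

Answer: YES — reaches normal form S(SS)I in 2 ≤ 4 steps

Reduction:
  start: K(S(SS)(KI(IS)))K
  [1] S(SS)(KI(IS))
  [2] S(SS)I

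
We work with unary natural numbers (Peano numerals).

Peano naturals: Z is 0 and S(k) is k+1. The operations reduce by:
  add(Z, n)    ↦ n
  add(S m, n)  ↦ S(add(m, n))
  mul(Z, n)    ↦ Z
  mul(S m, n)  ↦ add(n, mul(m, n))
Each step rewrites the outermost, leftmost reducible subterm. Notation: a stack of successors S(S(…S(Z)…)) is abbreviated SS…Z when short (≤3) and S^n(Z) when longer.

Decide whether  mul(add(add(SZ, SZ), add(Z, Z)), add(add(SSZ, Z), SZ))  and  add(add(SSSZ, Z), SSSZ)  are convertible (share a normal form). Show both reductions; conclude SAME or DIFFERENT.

Answer: SAME — A ⇓ S^6(Z), B ⇓ S^6(Z)

Working:
Term A:
  start: mul(add(add(SZ, SZ), add(Z, Z)), add(add(SSZ, Z), SZ))
  step 1: mul(add(S(add(Z, SZ)), add(Z, Z)), add(add(SSZ, Z), SZ))
  step 2: mul(S(add(add(Z, SZ), add(Z, Z))), add(add(SSZ, Z), SZ))
  step 3: add(add(add(SSZ, Z), SZ), mul(add(add(Z, SZ), add(Z, Z)), add(add(SSZ, Z), SZ)))
  step 4: add(add(S(add(SZ, Z)), SZ), mul(add(add(Z, SZ), add(Z, Z)), add(add(SSZ, Z), SZ)))
  step 5: add(S(add(add(SZ, Z), SZ)), mul(add(add(Z, SZ), add(Z, Z)), add(add(SSZ, Z), SZ)))
  step 6: S(add(add(add(SZ, Z), SZ), mul(add(add(Z, SZ), add(Z, Z)), add(add(SSZ, Z), SZ))))
  step 7: S(add(add(S(add(Z, Z)), SZ), mul(add(add(Z, SZ), add(Z, Z)), add(add(SSZ, Z), SZ))))
  step 8: S(add(S(add(add(Z, Z), SZ)), mul(add(add(Z, SZ), add(Z, Z)), add(add(SSZ, Z), SZ))))
  step 9: S(S(add(add(add(Z, Z), SZ), mul(add(add(Z, SZ), add(Z, Z)), add(add(SSZ, Z), SZ)))))
  step 10: S(S(add(add(Z, SZ), mul(add(add(Z, SZ), add(Z, Z)), add(add(SSZ, Z), SZ)))))
  step 11: S(S(add(SZ, mul(add(add(Z, SZ), add(Z, Z)), add(add(SSZ, Z), SZ)))))
  step 12: S(S(S(add(Z, mul(add(add(Z, SZ), add(Z, Z)), add(add(SSZ, Z), SZ))))))
  step 13: S(S(S(mul(add(add(Z, SZ), add(Z, Z)), add(add(SSZ, Z), SZ)))))
  step 14: S(S(S(mul(add(SZ, add(Z, Z)), add(add(SSZ, Z), SZ)))))
  step 15: S(S(S(mul(S(add(Z, add(Z, Z))), add(add(SSZ, Z), SZ)))))
  step 16: S(S(S(add(add(add(SSZ, Z), SZ), mul(add(Z, add(Z, Z)), add(add(SSZ, Z), SZ))))))
  step 17: S(S(S(add(add(S(add(SZ, Z)), SZ), mul(add(Z, add(Z, Z)), add(add(SSZ, Z), SZ))))))
  step 18: S(S(S(add(S(add(add(SZ, Z), SZ)), mul(add(Z, add(Z, Z)), add(add(SSZ, Z), SZ))))))
  step 19: S(S(S(S(add(add(add(SZ, Z), SZ), mul(add(Z, add(Z, Z)), add(add(SSZ, Z), SZ)))))))
  step 20: S(S(S(S(add(add(S(add(Z, Z)), SZ), mul(add(Z, add(Z, Z)), add(add(SSZ, Z), SZ)))))))
  step 21: S(S(S(S(add(S(add(add(Z, Z), SZ)), mul(add(Z, add(Z, Z)), add(add(SSZ, Z), SZ)))))))
  step 22: S(S(S(S(S(add(add(add(Z, Z), SZ), mul(add(Z, add(Z, Z)), add(add(SSZ, Z), SZ))))))))
  step 23: S(S(S(S(S(add(add(Z, SZ), mul(add(Z, add(Z, Z)), add(add(SSZ, Z), SZ))))))))
  step 24: S(S(S(S(S(add(SZ, mul(add(Z, add(Z, Z)), add(add(SSZ, Z), SZ))))))))
  step 25: S(S(S(S(S(S(add(Z, mul(add(Z, add(Z, Z)), add(add(SSZ, Z), SZ)))))))))
  step 26: S(S(S(S(S(S(mul(add(Z, add(Z, Z)), add(add(SSZ, Z), SZ))))))))
  step 27: S(S(S(S(S(S(mul(add(Z, Z), add(add(SSZ, Z), SZ))))))))
  step 28: S(S(S(S(S(S(mul(Z, add(add(SSZ, Z), SZ))))))))
  step 29: S^6(Z)

Term B:
  start: add(add(SSSZ, Z), SSSZ)
  step 1: add(S(add(SSZ, Z)), SSSZ)
  step 2: S(add(add(SSZ, Z), SSSZ))
  step 3: S(add(S(add(SZ, Z)), SSSZ))
  step 4: S(S(add(add(SZ, Z), SSSZ)))
  step 5: S(S(add(S(add(Z, Z)), SSSZ)))
  step 6: S(S(S(add(add(Z, Z), SSSZ))))
  step 7: S(S(S(add(Z, SSSZ))))
  step 8: S^6(Z)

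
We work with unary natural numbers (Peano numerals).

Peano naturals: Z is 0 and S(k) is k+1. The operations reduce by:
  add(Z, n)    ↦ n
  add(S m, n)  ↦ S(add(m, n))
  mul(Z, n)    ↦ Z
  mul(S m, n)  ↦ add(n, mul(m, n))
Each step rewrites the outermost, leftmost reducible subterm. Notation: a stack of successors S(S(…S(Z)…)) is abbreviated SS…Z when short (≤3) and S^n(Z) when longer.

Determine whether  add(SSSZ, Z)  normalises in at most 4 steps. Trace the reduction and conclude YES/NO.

Answer: YES — reaches normal form SSSZ in 4 ≤ 4 steps

Working:
  start: add(SSSZ, Z)
  →1  S(add(SSZ, Z))
  →2  S(S(add(SZ, Z)))
  →3  S(S(S(add(Z, Z))))
  →4  SSSZ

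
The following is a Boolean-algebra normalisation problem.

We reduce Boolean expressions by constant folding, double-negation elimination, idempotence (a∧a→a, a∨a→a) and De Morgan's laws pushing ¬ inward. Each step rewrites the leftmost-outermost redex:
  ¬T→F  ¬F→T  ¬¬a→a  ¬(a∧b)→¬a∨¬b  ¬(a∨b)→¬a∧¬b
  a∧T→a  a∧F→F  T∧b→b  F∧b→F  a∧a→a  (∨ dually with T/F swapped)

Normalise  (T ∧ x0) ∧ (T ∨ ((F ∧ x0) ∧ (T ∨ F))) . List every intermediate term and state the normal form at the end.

  start: (T ∧ x0) ∧ (T ∨ ((F ∧ x0) ∧ (T ∨ F)))
  step 1: x0 ∧ (T ∨ ((F ∧ x0) ∧ (T ∨ F)))
  step 2: x0 ∧ T
  step 3: x0

Answer: normal form = x0  (in 3 steps)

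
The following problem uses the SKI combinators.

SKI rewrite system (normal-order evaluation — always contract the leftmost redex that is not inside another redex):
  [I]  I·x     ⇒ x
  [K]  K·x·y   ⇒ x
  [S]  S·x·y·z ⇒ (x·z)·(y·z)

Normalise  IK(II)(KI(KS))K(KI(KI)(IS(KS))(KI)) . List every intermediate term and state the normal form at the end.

Answer: normal form = K(S(KS)(KI))  (in 7 steps)

Reduction:
  start: IK(II)(KI(KS))K(KI(KI)(IS(KS))(KI))
  step 1: K(II)(KI(KS))K(KI(KI)(IS(KS))(KI))
  step 2: IIK(KI(KI)(IS(KS))(KI))
  step 3: IK(KI(KI)(IS(KS))(KI))
  step 4: K(KI(KI)(IS(KS))(KI))
  step 5: K(I(IS(KS))(KI))
  step 6: K(IS(KS)(KI))
  step 7: K(S(KS)(KI))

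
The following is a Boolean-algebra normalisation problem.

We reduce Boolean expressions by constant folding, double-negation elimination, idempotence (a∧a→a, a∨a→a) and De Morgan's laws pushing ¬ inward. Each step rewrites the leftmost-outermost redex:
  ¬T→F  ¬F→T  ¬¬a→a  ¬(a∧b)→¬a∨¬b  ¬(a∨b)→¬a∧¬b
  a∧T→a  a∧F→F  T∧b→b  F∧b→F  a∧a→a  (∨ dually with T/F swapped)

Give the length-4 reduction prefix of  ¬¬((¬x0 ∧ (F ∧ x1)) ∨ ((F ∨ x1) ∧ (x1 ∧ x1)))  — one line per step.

  start: ¬¬((¬x0 ∧ (F ∧ x1)) ∨ ((F ∨ x1) ∧ (x1 ∧ x1)))
  [1] (¬x0 ∧ (F ∧ x1)) ∨ ((F ∨ x1) ∧ (x1 ∧ x1))
  [2] (¬x0 ∧ F) ∨ ((F ∨ x1) ∧ (x1 ∧ x1))
  [3] F ∨ ((F ∨ x1) ∧ (x1 ∧ x1))
  [4] (F ∨ x1) ∧ (x1 ∧ x1)

Answer: after 4 steps: (F ∨ x1) ∧ (x1 ∧ x1)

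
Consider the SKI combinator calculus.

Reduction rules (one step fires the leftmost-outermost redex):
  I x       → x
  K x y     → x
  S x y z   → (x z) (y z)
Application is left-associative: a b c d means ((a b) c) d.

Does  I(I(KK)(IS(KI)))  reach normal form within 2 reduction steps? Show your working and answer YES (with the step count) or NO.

  start: I(I(KK)(IS(KI)))
  step 1: I(KK)(IS(KI))
  step 2: KK(IS(KI))

Answer: NO — after 2 steps the term is KK(IS(KI)), not yet normal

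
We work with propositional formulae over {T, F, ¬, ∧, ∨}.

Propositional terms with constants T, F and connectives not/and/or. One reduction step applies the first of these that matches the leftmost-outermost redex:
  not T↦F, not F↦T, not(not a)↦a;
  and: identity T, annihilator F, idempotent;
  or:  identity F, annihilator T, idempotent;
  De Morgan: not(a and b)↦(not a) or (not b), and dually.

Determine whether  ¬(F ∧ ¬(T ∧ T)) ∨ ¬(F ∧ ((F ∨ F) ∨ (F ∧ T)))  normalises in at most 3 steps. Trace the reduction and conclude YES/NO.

Answer: NO — after 3 steps the term is T ∨ ¬(F ∧ ((F ∨ F) ∨ (F ∧ T))), not yet normal

Reduction:
  start: ¬(F ∧ ¬(T ∧ T)) ∨ ¬(F ∧ ((F ∨ F) ∨ (F ∧ T)))
  [1] (¬F ∨ ¬¬(T ∧ T)) ∨ ¬(F ∧ ((F ∨ F) ∨ (F ∧ T)))
  [2] (T ∨ ¬¬(T ∧ T)) ∨ ¬(F ∧ ((F ∨ F) ∨ (F ∧ T)))
  [3] T ∨ ¬(F ∧ ((F ∨ F) ∨ (F ∧ T)))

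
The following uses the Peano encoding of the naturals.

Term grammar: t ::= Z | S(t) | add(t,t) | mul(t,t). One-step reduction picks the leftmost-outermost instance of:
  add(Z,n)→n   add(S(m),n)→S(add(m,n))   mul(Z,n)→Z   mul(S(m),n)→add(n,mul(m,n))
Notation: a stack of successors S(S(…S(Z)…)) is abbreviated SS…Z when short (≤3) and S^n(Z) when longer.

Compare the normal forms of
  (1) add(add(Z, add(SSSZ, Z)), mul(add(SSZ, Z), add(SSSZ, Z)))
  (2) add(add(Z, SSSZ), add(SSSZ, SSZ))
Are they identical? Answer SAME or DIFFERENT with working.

Answer: DIFFERENT — A ⇓ S^9(Z), B ⇓ S^8(Z)

Derivation:
Term A:
  start: add(add(Z, add(SSSZ, Z)), mul(add(SSZ, Z), add(SSSZ, Z)))
  [1] add(add(SSSZ, Z), mul(add(SSZ, Z), add(SSSZ, Z)))
  [2] add(S(add(SSZ, Z)), mul(add(SSZ, Z), add(SSSZ, Z)))
  [3] S(add(add(SSZ, Z), mul(add(SSZ, Z), add(SSSZ, Z))))
  [4] S(add(S(add(SZ, Z)), mul(add(SSZ, Z), add(SSSZ, Z))))
  [5] S(S(add(add(SZ, Z), mul(add(SSZ, Z), add(SSSZ, Z)))))
  [6] S(S(add(S(add(Z, Z)), mul(add(SSZ, Z), add(SSSZ, Z)))))
  [7] S(S(S(add(add(Z, Z), mul(add(SSZ, Z), add(SSSZ, Z))))))
  [8] S(S(S(add(Z, mul(add(SSZ, Z), add(SSSZ, Z))))))
  [9] S(S(S(mul(add(SSZ, Z), add(SSSZ, Z)))))
  [10] S(S(S(mul(S(add(SZ, Z)), add(SSSZ, Z)))))
  [11] S(S(S(add(add(SSSZ, Z), mul(add(SZ, Z), add(SSSZ, Z))))))
  [12] S(S(S(add(S(add(SSZ, Z)), mul(add(SZ, Z), add(SSSZ, Z))))))
  [13] S(S(S(S(add(add(SSZ, Z), mul(add(SZ, Z), add(SSSZ, Z)))))))
  [14] S(S(S(S(add(S(add(SZ, Z)), mul(add(SZ, Z), add(SSSZ, Z)))))))
  [15] S(S(S(S(S(add(add(SZ, Z), mul(add(SZ, Z), add(SSSZ, Z))))))))
  [16] S(S(S(S(S(add(S(add(Z, Z)), mul(add(SZ, Z), add(SSSZ, Z))))))))
  [17] S(S(S(S(S(S(add(add(Z, Z), mul(add(SZ, Z), add(SSSZ, Z)))))))))
  [18] S(S(S(S(S(S(add(Z, mul(add(SZ, Z), add(SSSZ, Z)))))))))
  [19] S(S(S(S(S(S(mul(add(SZ, Z), add(SSSZ, Z))))))))
  [20] S(S(S(S(S(S(mul(S(add(Z, Z)), add(SSSZ, Z))))))))
  [21] S(S(S(S(S(S(add(add(SSSZ, Z), mul(add(Z, Z), add(SSSZ, Z)))))))))
  [22] S(S(S(S(S(S(add(S(add(SSZ, Z)), mul(add(Z, Z), add(SSSZ, Z)))))))))
  [23] S(S(S(S(S(S(S(add(add(SSZ, Z), mul(add(Z, Z), add(SSSZ, Z))))))))))
  [24] S(S(S(S(S(S(S(add(S(add(SZ, Z)), mul(add(Z, Z), add(SSSZ, Z))))))))))
  [25] S(S(S(S(S(S(S(S(add(add(SZ, Z), mul(add(Z, Z), add(SSSZ, Z)))))))))))
  [26] S(S(S(S(S(S(S(S(add(S(add(Z, Z)), mul(add(Z, Z), add(SSSZ, Z)))))))))))
  [27] S(S(S(S(S(S(S(S(S(add(add(Z, Z), mul(add(Z, Z), add(SSSZ, Z))))))))))))
  [28] S(S(S(S(S(S(S(S(S(add(Z, mul(add(Z, Z), add(SSSZ, Z))))))))))))
  [29] S(S(S(S(S(S(S(S(S(mul(add(Z, Z), add(SSSZ, Z)))))))))))
  [30] S(S(S(S(S(S(S(S(S(mul(Z, add(SSSZ, Z)))))))))))
  [31] S^9(Z)

Term B:
  start: add(add(Z, SSSZ), add(SSSZ, SSZ))
  [1] add(SSSZ, add(SSSZ, SSZ))
  [2] S(add(SSZ, add(SSSZ, SSZ)))
  [3] S(S(add(SZ, add(SSSZ, SSZ))))
  [4] S(S(S(add(Z, add(SSSZ, SSZ)))))
  [5] S(S(S(add(SSSZ, SSZ))))
  [6] S(S(S(S(add(SSZ, SSZ)))))
  [7] S(S(S(S(S(add(SZ, SSZ))))))
  [8] S(S(S(S(S(S(add(Z, SSZ)))))))
  [9] S^8(Z)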